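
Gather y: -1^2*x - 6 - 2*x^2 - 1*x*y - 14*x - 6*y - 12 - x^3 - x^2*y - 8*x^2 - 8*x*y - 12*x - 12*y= -x^3 - 10*x^2 - 27*x + y*(-x^2 - 9*x - 18) - 18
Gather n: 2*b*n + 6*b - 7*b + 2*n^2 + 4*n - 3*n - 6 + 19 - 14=-b + 2*n^2 + n*(2*b + 1) - 1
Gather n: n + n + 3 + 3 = 2*n + 6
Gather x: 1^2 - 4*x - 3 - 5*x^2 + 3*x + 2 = -5*x^2 - x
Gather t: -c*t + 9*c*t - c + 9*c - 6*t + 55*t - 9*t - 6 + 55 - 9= 8*c + t*(8*c + 40) + 40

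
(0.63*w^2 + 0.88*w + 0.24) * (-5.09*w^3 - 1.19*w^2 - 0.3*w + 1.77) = -3.2067*w^5 - 5.2289*w^4 - 2.4578*w^3 + 0.5655*w^2 + 1.4856*w + 0.4248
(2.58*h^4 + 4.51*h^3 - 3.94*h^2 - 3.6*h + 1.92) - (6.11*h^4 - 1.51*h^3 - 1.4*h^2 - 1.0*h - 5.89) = -3.53*h^4 + 6.02*h^3 - 2.54*h^2 - 2.6*h + 7.81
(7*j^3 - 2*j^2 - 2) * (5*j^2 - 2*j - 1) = 35*j^5 - 24*j^4 - 3*j^3 - 8*j^2 + 4*j + 2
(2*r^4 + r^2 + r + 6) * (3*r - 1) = 6*r^5 - 2*r^4 + 3*r^3 + 2*r^2 + 17*r - 6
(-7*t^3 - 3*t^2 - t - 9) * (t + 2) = -7*t^4 - 17*t^3 - 7*t^2 - 11*t - 18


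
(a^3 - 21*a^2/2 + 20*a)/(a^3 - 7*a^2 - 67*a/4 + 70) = 2*a/(2*a + 7)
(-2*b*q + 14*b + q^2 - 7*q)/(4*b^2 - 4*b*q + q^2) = (q - 7)/(-2*b + q)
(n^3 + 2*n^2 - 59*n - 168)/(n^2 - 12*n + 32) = (n^2 + 10*n + 21)/(n - 4)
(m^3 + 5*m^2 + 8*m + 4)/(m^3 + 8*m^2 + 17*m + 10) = (m + 2)/(m + 5)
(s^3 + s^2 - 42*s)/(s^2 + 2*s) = (s^2 + s - 42)/(s + 2)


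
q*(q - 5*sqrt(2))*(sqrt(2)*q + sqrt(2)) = sqrt(2)*q^3 - 10*q^2 + sqrt(2)*q^2 - 10*q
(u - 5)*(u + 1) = u^2 - 4*u - 5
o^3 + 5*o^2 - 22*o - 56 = (o - 4)*(o + 2)*(o + 7)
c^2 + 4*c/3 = c*(c + 4/3)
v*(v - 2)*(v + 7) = v^3 + 5*v^2 - 14*v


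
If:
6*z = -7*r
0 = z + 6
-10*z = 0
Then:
No Solution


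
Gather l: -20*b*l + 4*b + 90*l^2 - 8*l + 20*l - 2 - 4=4*b + 90*l^2 + l*(12 - 20*b) - 6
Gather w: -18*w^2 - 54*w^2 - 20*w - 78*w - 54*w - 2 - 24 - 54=-72*w^2 - 152*w - 80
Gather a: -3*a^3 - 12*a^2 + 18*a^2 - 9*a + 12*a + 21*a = -3*a^3 + 6*a^2 + 24*a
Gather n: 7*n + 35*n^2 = 35*n^2 + 7*n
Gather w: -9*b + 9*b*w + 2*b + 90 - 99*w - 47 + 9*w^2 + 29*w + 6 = -7*b + 9*w^2 + w*(9*b - 70) + 49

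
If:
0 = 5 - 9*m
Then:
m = 5/9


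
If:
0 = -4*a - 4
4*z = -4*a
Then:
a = -1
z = 1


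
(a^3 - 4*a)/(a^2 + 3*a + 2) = a*(a - 2)/(a + 1)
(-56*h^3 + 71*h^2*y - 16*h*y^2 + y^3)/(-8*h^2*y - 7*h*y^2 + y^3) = (7*h^2 - 8*h*y + y^2)/(y*(h + y))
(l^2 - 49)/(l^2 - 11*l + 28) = (l + 7)/(l - 4)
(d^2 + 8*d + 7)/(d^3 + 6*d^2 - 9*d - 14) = 1/(d - 2)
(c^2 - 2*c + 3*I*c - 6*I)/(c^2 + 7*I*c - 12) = (c - 2)/(c + 4*I)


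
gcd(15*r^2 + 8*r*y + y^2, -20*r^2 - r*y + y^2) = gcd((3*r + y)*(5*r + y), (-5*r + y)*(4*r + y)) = 1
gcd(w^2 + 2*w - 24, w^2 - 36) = w + 6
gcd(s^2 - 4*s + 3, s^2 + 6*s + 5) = 1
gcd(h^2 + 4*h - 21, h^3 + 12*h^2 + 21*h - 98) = h + 7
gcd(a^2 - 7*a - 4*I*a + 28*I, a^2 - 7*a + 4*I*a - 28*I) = a - 7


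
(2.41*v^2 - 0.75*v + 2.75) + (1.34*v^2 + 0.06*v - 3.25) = 3.75*v^2 - 0.69*v - 0.5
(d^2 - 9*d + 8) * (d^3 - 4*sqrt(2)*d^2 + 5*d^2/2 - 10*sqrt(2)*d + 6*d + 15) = d^5 - 13*d^4/2 - 4*sqrt(2)*d^4 - 17*d^3/2 + 26*sqrt(2)*d^3 - 19*d^2 + 58*sqrt(2)*d^2 - 80*sqrt(2)*d - 87*d + 120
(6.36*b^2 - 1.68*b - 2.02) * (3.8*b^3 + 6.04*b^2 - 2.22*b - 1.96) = 24.168*b^5 + 32.0304*b^4 - 31.9424*b^3 - 20.9368*b^2 + 7.7772*b + 3.9592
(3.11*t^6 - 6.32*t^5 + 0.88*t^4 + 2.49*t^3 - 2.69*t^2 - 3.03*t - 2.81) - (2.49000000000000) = 3.11*t^6 - 6.32*t^5 + 0.88*t^4 + 2.49*t^3 - 2.69*t^2 - 3.03*t - 5.3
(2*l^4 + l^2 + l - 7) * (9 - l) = -2*l^5 + 18*l^4 - l^3 + 8*l^2 + 16*l - 63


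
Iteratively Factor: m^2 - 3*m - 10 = (m + 2)*(m - 5)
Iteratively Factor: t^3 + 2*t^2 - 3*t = (t + 3)*(t^2 - t) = t*(t + 3)*(t - 1)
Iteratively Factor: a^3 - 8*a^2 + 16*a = (a)*(a^2 - 8*a + 16) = a*(a - 4)*(a - 4)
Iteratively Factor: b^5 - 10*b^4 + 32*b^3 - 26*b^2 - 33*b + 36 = (b + 1)*(b^4 - 11*b^3 + 43*b^2 - 69*b + 36) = (b - 1)*(b + 1)*(b^3 - 10*b^2 + 33*b - 36) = (b - 3)*(b - 1)*(b + 1)*(b^2 - 7*b + 12) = (b - 3)^2*(b - 1)*(b + 1)*(b - 4)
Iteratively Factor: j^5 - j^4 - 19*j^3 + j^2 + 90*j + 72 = (j - 4)*(j^4 + 3*j^3 - 7*j^2 - 27*j - 18) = (j - 4)*(j + 2)*(j^3 + j^2 - 9*j - 9) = (j - 4)*(j - 3)*(j + 2)*(j^2 + 4*j + 3) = (j - 4)*(j - 3)*(j + 2)*(j + 3)*(j + 1)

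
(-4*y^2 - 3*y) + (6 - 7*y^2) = -11*y^2 - 3*y + 6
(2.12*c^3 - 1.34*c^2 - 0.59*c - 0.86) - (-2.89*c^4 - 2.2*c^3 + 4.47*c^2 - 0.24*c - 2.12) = 2.89*c^4 + 4.32*c^3 - 5.81*c^2 - 0.35*c + 1.26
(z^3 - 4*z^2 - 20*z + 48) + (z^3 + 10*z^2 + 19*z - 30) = 2*z^3 + 6*z^2 - z + 18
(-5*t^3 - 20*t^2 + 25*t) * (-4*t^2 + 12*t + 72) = 20*t^5 + 20*t^4 - 700*t^3 - 1140*t^2 + 1800*t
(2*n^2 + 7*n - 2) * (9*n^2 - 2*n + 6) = 18*n^4 + 59*n^3 - 20*n^2 + 46*n - 12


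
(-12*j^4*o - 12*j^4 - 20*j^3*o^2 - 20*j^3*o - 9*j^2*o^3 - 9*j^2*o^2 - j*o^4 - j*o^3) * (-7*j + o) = 84*j^5*o + 84*j^5 + 128*j^4*o^2 + 128*j^4*o + 43*j^3*o^3 + 43*j^3*o^2 - 2*j^2*o^4 - 2*j^2*o^3 - j*o^5 - j*o^4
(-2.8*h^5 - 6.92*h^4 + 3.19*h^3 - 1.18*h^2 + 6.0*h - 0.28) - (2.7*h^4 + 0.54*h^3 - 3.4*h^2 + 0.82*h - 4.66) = -2.8*h^5 - 9.62*h^4 + 2.65*h^3 + 2.22*h^2 + 5.18*h + 4.38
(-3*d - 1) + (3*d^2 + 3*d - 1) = 3*d^2 - 2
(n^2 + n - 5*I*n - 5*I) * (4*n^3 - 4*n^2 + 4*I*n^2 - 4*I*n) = 4*n^5 - 16*I*n^4 + 16*n^3 + 16*I*n^2 - 20*n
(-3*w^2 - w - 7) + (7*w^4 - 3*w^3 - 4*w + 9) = 7*w^4 - 3*w^3 - 3*w^2 - 5*w + 2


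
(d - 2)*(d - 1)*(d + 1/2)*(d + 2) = d^4 - d^3/2 - 9*d^2/2 + 2*d + 2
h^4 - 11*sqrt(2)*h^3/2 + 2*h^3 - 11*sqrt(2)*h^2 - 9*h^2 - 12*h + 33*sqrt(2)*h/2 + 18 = (h - 1)*(h + 3)*(h - 6*sqrt(2))*(h + sqrt(2)/2)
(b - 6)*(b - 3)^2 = b^3 - 12*b^2 + 45*b - 54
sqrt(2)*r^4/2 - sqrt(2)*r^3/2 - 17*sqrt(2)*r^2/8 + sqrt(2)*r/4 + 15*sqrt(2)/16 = (r - 5/2)*(r + 3/2)*(r - sqrt(2)/2)*(sqrt(2)*r/2 + 1/2)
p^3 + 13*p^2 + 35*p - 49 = (p - 1)*(p + 7)^2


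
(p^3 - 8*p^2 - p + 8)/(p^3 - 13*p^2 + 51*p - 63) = (p^3 - 8*p^2 - p + 8)/(p^3 - 13*p^2 + 51*p - 63)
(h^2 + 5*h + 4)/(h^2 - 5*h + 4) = (h^2 + 5*h + 4)/(h^2 - 5*h + 4)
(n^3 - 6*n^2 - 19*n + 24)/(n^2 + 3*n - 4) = (n^2 - 5*n - 24)/(n + 4)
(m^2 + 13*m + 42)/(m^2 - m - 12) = (m^2 + 13*m + 42)/(m^2 - m - 12)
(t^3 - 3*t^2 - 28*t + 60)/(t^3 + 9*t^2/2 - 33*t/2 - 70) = 2*(t^2 - 8*t + 12)/(2*t^2 - t - 28)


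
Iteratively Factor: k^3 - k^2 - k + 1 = (k + 1)*(k^2 - 2*k + 1) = (k - 1)*(k + 1)*(k - 1)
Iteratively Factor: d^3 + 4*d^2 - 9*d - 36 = (d - 3)*(d^2 + 7*d + 12) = (d - 3)*(d + 3)*(d + 4)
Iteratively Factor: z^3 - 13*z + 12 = (z + 4)*(z^2 - 4*z + 3) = (z - 3)*(z + 4)*(z - 1)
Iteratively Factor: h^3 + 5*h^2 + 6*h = (h + 3)*(h^2 + 2*h) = h*(h + 3)*(h + 2)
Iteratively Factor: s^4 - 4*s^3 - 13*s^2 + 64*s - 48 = (s - 3)*(s^3 - s^2 - 16*s + 16) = (s - 3)*(s - 1)*(s^2 - 16) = (s - 3)*(s - 1)*(s + 4)*(s - 4)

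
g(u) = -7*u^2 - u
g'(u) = -14*u - 1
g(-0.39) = -0.67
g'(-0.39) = 4.46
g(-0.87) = -4.43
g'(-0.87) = 11.18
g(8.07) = -463.94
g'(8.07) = -113.98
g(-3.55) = -84.67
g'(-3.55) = 48.70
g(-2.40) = -37.92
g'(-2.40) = 32.60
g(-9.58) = -632.85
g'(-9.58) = 133.12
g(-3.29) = -72.48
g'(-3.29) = 45.06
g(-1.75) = -19.69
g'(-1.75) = 23.50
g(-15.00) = -1560.00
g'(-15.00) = 209.00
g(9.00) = -576.00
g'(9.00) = -127.00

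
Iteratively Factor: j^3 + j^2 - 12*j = (j - 3)*(j^2 + 4*j) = j*(j - 3)*(j + 4)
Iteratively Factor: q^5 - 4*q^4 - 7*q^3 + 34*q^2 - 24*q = (q - 1)*(q^4 - 3*q^3 - 10*q^2 + 24*q) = (q - 2)*(q - 1)*(q^3 - q^2 - 12*q) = (q - 4)*(q - 2)*(q - 1)*(q^2 + 3*q) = (q - 4)*(q - 2)*(q - 1)*(q + 3)*(q)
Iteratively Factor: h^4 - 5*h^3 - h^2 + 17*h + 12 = (h - 4)*(h^3 - h^2 - 5*h - 3) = (h - 4)*(h + 1)*(h^2 - 2*h - 3) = (h - 4)*(h + 1)^2*(h - 3)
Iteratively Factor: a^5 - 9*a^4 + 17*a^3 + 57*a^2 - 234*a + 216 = (a - 2)*(a^4 - 7*a^3 + 3*a^2 + 63*a - 108) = (a - 3)*(a - 2)*(a^3 - 4*a^2 - 9*a + 36) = (a - 4)*(a - 3)*(a - 2)*(a^2 - 9) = (a - 4)*(a - 3)^2*(a - 2)*(a + 3)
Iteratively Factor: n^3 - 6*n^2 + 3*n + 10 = (n - 2)*(n^2 - 4*n - 5) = (n - 2)*(n + 1)*(n - 5)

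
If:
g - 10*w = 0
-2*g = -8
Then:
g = 4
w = 2/5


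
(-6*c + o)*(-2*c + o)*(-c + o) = -12*c^3 + 20*c^2*o - 9*c*o^2 + o^3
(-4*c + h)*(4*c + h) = -16*c^2 + h^2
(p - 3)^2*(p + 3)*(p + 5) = p^4 + 2*p^3 - 24*p^2 - 18*p + 135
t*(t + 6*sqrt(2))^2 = t^3 + 12*sqrt(2)*t^2 + 72*t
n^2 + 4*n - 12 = (n - 2)*(n + 6)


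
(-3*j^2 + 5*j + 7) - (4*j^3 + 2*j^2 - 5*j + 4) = -4*j^3 - 5*j^2 + 10*j + 3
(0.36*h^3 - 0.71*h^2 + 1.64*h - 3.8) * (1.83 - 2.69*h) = -0.9684*h^4 + 2.5687*h^3 - 5.7109*h^2 + 13.2232*h - 6.954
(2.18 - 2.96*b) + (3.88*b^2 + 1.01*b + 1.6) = 3.88*b^2 - 1.95*b + 3.78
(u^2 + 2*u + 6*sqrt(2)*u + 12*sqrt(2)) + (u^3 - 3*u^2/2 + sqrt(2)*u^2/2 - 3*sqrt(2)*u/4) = u^3 - u^2/2 + sqrt(2)*u^2/2 + 2*u + 21*sqrt(2)*u/4 + 12*sqrt(2)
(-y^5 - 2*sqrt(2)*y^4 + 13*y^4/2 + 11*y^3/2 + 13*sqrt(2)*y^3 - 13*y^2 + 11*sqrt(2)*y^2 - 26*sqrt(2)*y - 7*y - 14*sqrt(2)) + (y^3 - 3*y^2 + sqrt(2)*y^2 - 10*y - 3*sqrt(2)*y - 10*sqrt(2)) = -y^5 - 2*sqrt(2)*y^4 + 13*y^4/2 + 13*y^3/2 + 13*sqrt(2)*y^3 - 16*y^2 + 12*sqrt(2)*y^2 - 29*sqrt(2)*y - 17*y - 24*sqrt(2)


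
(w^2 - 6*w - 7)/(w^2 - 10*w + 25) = (w^2 - 6*w - 7)/(w^2 - 10*w + 25)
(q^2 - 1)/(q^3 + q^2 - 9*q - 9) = (q - 1)/(q^2 - 9)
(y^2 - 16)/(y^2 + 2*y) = (y^2 - 16)/(y*(y + 2))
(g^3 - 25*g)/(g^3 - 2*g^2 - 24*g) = (25 - g^2)/(-g^2 + 2*g + 24)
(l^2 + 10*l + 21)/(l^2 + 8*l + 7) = (l + 3)/(l + 1)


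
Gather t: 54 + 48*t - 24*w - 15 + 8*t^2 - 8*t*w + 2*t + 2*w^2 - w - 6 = 8*t^2 + t*(50 - 8*w) + 2*w^2 - 25*w + 33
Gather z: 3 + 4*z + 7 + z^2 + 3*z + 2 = z^2 + 7*z + 12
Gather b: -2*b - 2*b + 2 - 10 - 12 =-4*b - 20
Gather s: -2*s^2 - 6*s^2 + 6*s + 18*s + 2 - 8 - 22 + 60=-8*s^2 + 24*s + 32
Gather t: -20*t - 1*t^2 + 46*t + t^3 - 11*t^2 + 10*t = t^3 - 12*t^2 + 36*t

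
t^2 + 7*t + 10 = (t + 2)*(t + 5)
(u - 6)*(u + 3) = u^2 - 3*u - 18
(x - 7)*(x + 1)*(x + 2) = x^3 - 4*x^2 - 19*x - 14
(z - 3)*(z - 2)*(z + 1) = z^3 - 4*z^2 + z + 6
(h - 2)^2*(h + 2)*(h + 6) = h^4 + 4*h^3 - 16*h^2 - 16*h + 48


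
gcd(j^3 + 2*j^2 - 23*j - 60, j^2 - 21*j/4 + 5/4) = j - 5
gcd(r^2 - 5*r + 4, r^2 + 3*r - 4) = r - 1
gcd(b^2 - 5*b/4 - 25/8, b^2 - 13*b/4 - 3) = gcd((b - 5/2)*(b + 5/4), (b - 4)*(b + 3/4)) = 1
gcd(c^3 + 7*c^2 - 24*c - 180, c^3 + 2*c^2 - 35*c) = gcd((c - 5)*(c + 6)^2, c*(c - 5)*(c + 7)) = c - 5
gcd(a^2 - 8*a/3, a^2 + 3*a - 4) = 1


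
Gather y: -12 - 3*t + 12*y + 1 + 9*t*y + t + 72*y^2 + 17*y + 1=-2*t + 72*y^2 + y*(9*t + 29) - 10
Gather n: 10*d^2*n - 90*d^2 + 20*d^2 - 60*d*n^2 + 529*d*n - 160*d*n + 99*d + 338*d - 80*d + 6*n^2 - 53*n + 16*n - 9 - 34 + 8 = -70*d^2 + 357*d + n^2*(6 - 60*d) + n*(10*d^2 + 369*d - 37) - 35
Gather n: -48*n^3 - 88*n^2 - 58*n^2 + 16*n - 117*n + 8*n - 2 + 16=-48*n^3 - 146*n^2 - 93*n + 14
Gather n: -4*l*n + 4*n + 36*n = n*(40 - 4*l)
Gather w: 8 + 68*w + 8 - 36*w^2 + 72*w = -36*w^2 + 140*w + 16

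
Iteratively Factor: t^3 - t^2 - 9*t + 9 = (t + 3)*(t^2 - 4*t + 3) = (t - 1)*(t + 3)*(t - 3)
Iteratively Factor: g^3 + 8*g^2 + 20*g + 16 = (g + 2)*(g^2 + 6*g + 8) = (g + 2)^2*(g + 4)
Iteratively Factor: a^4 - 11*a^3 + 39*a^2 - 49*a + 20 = (a - 5)*(a^3 - 6*a^2 + 9*a - 4) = (a - 5)*(a - 1)*(a^2 - 5*a + 4) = (a - 5)*(a - 4)*(a - 1)*(a - 1)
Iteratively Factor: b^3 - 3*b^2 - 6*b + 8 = (b + 2)*(b^2 - 5*b + 4) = (b - 1)*(b + 2)*(b - 4)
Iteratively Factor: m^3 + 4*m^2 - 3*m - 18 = (m - 2)*(m^2 + 6*m + 9) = (m - 2)*(m + 3)*(m + 3)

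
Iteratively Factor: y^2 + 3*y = (y + 3)*(y)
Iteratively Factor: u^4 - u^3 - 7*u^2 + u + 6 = (u - 1)*(u^3 - 7*u - 6) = (u - 1)*(u + 2)*(u^2 - 2*u - 3) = (u - 3)*(u - 1)*(u + 2)*(u + 1)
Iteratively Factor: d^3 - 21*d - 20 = (d + 1)*(d^2 - d - 20) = (d + 1)*(d + 4)*(d - 5)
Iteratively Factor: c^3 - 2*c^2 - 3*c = (c + 1)*(c^2 - 3*c) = (c - 3)*(c + 1)*(c)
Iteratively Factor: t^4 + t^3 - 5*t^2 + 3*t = (t + 3)*(t^3 - 2*t^2 + t) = (t - 1)*(t + 3)*(t^2 - t) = t*(t - 1)*(t + 3)*(t - 1)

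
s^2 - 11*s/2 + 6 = (s - 4)*(s - 3/2)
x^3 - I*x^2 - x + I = (x - 1)*(x + 1)*(x - I)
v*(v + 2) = v^2 + 2*v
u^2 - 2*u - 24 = (u - 6)*(u + 4)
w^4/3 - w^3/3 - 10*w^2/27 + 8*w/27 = w*(w/3 + 1/3)*(w - 4/3)*(w - 2/3)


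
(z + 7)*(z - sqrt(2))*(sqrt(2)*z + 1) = sqrt(2)*z^3 - z^2 + 7*sqrt(2)*z^2 - 7*z - sqrt(2)*z - 7*sqrt(2)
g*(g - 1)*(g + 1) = g^3 - g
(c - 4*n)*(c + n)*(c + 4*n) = c^3 + c^2*n - 16*c*n^2 - 16*n^3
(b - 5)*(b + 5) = b^2 - 25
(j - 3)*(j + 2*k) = j^2 + 2*j*k - 3*j - 6*k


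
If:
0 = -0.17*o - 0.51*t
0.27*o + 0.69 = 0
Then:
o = -2.56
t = 0.85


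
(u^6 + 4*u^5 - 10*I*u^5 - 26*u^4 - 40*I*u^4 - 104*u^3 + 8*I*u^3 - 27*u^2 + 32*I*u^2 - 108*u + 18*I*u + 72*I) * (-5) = -5*u^6 - 20*u^5 + 50*I*u^5 + 130*u^4 + 200*I*u^4 + 520*u^3 - 40*I*u^3 + 135*u^2 - 160*I*u^2 + 540*u - 90*I*u - 360*I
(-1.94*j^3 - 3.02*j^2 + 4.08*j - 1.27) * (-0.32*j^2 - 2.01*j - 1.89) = 0.6208*j^5 + 4.8658*j^4 + 8.4312*j^3 - 2.0866*j^2 - 5.1585*j + 2.4003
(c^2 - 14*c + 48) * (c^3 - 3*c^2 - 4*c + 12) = c^5 - 17*c^4 + 86*c^3 - 76*c^2 - 360*c + 576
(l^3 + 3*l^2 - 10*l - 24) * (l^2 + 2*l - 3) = l^5 + 5*l^4 - 7*l^3 - 53*l^2 - 18*l + 72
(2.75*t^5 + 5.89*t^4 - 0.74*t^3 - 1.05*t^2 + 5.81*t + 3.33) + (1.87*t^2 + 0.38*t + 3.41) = 2.75*t^5 + 5.89*t^4 - 0.74*t^3 + 0.82*t^2 + 6.19*t + 6.74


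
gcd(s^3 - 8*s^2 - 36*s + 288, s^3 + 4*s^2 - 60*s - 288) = s^2 - 2*s - 48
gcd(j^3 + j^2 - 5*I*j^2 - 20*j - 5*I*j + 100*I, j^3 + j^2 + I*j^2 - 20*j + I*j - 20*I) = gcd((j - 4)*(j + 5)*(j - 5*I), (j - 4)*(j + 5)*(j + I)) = j^2 + j - 20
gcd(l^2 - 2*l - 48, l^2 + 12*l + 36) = l + 6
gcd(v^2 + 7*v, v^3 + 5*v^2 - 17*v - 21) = v + 7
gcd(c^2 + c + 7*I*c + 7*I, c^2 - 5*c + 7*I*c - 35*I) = c + 7*I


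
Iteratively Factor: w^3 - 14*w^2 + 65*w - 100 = (w - 4)*(w^2 - 10*w + 25) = (w - 5)*(w - 4)*(w - 5)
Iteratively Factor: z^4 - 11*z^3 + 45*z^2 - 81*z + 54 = (z - 3)*(z^3 - 8*z^2 + 21*z - 18) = (z - 3)*(z - 2)*(z^2 - 6*z + 9) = (z - 3)^2*(z - 2)*(z - 3)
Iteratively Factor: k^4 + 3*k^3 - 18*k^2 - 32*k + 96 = (k - 2)*(k^3 + 5*k^2 - 8*k - 48) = (k - 3)*(k - 2)*(k^2 + 8*k + 16) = (k - 3)*(k - 2)*(k + 4)*(k + 4)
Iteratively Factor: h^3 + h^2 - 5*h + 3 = (h - 1)*(h^2 + 2*h - 3) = (h - 1)^2*(h + 3)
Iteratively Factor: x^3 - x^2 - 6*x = (x - 3)*(x^2 + 2*x) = (x - 3)*(x + 2)*(x)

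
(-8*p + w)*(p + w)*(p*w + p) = -8*p^3*w - 8*p^3 - 7*p^2*w^2 - 7*p^2*w + p*w^3 + p*w^2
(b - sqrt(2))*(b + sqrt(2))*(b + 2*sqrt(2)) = b^3 + 2*sqrt(2)*b^2 - 2*b - 4*sqrt(2)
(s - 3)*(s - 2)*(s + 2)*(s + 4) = s^4 + s^3 - 16*s^2 - 4*s + 48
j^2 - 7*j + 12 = (j - 4)*(j - 3)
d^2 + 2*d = d*(d + 2)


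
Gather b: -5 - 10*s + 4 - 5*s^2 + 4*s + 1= -5*s^2 - 6*s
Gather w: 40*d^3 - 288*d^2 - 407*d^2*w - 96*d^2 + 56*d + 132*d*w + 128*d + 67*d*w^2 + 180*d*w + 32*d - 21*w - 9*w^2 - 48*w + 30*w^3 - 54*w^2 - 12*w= 40*d^3 - 384*d^2 + 216*d + 30*w^3 + w^2*(67*d - 63) + w*(-407*d^2 + 312*d - 81)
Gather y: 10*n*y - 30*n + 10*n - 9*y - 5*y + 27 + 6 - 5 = -20*n + y*(10*n - 14) + 28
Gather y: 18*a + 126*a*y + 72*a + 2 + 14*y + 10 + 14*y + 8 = 90*a + y*(126*a + 28) + 20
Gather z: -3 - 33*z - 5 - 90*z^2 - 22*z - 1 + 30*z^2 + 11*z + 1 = -60*z^2 - 44*z - 8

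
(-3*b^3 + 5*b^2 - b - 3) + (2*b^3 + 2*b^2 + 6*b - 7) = -b^3 + 7*b^2 + 5*b - 10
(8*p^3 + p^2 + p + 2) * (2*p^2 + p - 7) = 16*p^5 + 10*p^4 - 53*p^3 - 2*p^2 - 5*p - 14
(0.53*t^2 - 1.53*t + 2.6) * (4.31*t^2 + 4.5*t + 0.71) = 2.2843*t^4 - 4.2093*t^3 + 4.6973*t^2 + 10.6137*t + 1.846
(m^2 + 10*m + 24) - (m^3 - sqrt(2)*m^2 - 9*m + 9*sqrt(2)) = -m^3 + m^2 + sqrt(2)*m^2 + 19*m - 9*sqrt(2) + 24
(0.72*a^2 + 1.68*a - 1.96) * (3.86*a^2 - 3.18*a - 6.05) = 2.7792*a^4 + 4.1952*a^3 - 17.264*a^2 - 3.9312*a + 11.858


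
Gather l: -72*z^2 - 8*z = -72*z^2 - 8*z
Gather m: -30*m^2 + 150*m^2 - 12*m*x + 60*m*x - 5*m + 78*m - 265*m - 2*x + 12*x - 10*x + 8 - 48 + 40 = 120*m^2 + m*(48*x - 192)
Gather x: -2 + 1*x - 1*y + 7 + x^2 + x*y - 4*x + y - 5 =x^2 + x*(y - 3)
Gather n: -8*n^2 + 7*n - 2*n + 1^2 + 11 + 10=-8*n^2 + 5*n + 22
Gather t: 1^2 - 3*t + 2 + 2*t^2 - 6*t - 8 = 2*t^2 - 9*t - 5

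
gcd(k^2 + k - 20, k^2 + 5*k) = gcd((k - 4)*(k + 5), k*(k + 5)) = k + 5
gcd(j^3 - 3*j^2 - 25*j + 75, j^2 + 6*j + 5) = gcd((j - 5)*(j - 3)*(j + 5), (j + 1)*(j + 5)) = j + 5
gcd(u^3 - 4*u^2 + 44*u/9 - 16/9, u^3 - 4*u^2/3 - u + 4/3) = u - 4/3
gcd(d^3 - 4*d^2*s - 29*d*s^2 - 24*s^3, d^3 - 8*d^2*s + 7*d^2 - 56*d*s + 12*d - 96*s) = -d + 8*s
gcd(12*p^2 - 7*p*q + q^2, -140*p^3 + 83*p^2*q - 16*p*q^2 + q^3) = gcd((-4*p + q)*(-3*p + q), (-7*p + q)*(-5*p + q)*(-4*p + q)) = 4*p - q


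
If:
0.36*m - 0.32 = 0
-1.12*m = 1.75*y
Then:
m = 0.89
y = -0.57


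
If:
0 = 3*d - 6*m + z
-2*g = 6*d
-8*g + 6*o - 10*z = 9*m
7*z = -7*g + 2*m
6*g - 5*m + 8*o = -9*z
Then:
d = 0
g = 0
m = 0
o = 0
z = 0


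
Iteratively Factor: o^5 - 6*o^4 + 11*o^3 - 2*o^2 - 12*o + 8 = (o - 2)*(o^4 - 4*o^3 + 3*o^2 + 4*o - 4) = (o - 2)*(o + 1)*(o^3 - 5*o^2 + 8*o - 4) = (o - 2)^2*(o + 1)*(o^2 - 3*o + 2) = (o - 2)^2*(o - 1)*(o + 1)*(o - 2)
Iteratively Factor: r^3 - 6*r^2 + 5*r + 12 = (r - 4)*(r^2 - 2*r - 3) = (r - 4)*(r + 1)*(r - 3)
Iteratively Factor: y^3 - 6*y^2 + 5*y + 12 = (y - 3)*(y^2 - 3*y - 4) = (y - 3)*(y + 1)*(y - 4)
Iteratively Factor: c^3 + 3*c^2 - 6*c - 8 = (c + 4)*(c^2 - c - 2) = (c - 2)*(c + 4)*(c + 1)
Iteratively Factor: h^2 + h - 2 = (h + 2)*(h - 1)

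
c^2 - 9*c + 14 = (c - 7)*(c - 2)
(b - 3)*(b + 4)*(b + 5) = b^3 + 6*b^2 - 7*b - 60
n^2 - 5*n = n*(n - 5)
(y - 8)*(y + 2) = y^2 - 6*y - 16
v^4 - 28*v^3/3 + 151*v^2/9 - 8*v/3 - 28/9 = (v - 7)*(v - 2)*(v - 2/3)*(v + 1/3)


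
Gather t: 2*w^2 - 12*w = 2*w^2 - 12*w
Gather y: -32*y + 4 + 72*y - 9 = 40*y - 5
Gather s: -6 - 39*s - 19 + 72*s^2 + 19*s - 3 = 72*s^2 - 20*s - 28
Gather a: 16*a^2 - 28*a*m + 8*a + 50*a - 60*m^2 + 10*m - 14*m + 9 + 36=16*a^2 + a*(58 - 28*m) - 60*m^2 - 4*m + 45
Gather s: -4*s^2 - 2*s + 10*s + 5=-4*s^2 + 8*s + 5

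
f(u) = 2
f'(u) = 0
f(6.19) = 2.00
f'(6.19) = 0.00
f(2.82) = 2.00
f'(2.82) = 0.00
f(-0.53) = 2.00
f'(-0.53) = 0.00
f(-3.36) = 2.00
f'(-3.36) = 0.00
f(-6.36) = 2.00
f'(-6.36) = 0.00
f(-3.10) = 2.00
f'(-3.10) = 0.00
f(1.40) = 2.00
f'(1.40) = 0.00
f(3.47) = 2.00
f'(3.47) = 0.00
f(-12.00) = 2.00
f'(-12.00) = 0.00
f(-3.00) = 2.00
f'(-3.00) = 0.00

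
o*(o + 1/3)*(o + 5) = o^3 + 16*o^2/3 + 5*o/3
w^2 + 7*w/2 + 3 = (w + 3/2)*(w + 2)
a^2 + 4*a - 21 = (a - 3)*(a + 7)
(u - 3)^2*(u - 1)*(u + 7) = u^4 - 34*u^2 + 96*u - 63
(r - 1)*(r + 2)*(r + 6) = r^3 + 7*r^2 + 4*r - 12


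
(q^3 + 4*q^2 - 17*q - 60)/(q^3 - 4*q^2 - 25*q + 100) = (q + 3)/(q - 5)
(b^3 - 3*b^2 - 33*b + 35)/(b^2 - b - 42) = (b^2 + 4*b - 5)/(b + 6)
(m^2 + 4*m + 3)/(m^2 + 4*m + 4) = (m^2 + 4*m + 3)/(m^2 + 4*m + 4)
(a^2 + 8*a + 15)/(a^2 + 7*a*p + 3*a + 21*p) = (a + 5)/(a + 7*p)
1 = 1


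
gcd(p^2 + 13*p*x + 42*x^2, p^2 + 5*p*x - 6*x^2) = p + 6*x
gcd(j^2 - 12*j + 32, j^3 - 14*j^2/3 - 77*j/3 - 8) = j - 8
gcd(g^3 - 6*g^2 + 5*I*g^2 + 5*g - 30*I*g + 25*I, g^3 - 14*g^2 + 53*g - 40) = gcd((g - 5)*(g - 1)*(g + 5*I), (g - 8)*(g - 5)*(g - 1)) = g^2 - 6*g + 5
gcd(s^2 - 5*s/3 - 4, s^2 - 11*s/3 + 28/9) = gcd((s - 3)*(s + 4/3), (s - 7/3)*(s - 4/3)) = 1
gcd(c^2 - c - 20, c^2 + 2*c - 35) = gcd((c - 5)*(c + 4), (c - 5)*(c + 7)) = c - 5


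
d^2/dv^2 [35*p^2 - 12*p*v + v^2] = 2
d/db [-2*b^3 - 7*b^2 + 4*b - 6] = -6*b^2 - 14*b + 4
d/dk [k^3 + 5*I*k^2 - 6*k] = 3*k^2 + 10*I*k - 6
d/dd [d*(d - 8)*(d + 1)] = 3*d^2 - 14*d - 8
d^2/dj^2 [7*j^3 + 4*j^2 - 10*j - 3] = 42*j + 8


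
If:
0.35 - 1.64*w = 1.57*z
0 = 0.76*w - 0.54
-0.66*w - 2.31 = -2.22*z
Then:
No Solution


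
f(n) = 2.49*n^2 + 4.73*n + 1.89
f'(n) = 4.98*n + 4.73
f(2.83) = 35.22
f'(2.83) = 18.82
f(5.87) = 115.45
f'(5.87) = 33.96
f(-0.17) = 1.16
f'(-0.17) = 3.88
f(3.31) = 44.83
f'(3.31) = 21.21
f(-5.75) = 57.02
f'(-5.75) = -23.90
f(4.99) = 87.49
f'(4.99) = 29.58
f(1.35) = 12.81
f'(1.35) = 11.45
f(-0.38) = 0.45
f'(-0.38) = 2.84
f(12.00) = 417.21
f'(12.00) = 64.49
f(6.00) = 119.91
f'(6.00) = 34.61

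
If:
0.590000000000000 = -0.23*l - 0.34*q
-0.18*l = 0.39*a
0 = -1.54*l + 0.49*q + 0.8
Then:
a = 0.01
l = -0.03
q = -1.72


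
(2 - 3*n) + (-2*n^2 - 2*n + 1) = -2*n^2 - 5*n + 3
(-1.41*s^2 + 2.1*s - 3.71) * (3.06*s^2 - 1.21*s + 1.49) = -4.3146*s^4 + 8.1321*s^3 - 15.9945*s^2 + 7.6181*s - 5.5279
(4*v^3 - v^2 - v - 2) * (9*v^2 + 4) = 36*v^5 - 9*v^4 + 7*v^3 - 22*v^2 - 4*v - 8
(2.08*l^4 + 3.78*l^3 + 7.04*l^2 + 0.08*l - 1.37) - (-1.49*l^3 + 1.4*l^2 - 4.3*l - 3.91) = 2.08*l^4 + 5.27*l^3 + 5.64*l^2 + 4.38*l + 2.54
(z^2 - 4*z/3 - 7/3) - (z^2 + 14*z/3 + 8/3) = -6*z - 5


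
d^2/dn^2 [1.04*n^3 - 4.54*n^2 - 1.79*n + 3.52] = 6.24*n - 9.08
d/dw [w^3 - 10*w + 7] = 3*w^2 - 10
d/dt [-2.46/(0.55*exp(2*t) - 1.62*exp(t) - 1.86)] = (2.706*exp(t) - 3.9852)*exp(t)/(-0.55*exp(2*t) + 1.62*exp(t) + 1.86)^2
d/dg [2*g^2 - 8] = 4*g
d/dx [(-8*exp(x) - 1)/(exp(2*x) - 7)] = 2*(4*exp(2*x) + exp(x) + 28)*exp(x)/(exp(4*x) - 14*exp(2*x) + 49)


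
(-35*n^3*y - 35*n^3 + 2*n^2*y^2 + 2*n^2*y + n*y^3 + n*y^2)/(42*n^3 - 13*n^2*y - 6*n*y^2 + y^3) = n*(-35*n^2*y - 35*n^2 + 2*n*y^2 + 2*n*y + y^3 + y^2)/(42*n^3 - 13*n^2*y - 6*n*y^2 + y^3)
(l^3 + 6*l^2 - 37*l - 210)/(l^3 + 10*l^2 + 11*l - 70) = (l - 6)/(l - 2)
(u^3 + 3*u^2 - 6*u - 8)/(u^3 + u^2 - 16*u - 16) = (u - 2)/(u - 4)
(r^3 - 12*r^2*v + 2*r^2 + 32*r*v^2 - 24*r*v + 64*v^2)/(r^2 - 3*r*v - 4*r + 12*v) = (r^3 - 12*r^2*v + 2*r^2 + 32*r*v^2 - 24*r*v + 64*v^2)/(r^2 - 3*r*v - 4*r + 12*v)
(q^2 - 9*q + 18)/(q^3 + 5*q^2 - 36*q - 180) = (q - 3)/(q^2 + 11*q + 30)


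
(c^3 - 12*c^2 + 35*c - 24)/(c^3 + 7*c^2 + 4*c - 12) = (c^2 - 11*c + 24)/(c^2 + 8*c + 12)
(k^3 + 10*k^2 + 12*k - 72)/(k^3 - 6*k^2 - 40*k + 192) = (k^2 + 4*k - 12)/(k^2 - 12*k + 32)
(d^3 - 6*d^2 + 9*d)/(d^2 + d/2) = 2*(d^2 - 6*d + 9)/(2*d + 1)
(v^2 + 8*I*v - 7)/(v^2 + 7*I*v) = (v + I)/v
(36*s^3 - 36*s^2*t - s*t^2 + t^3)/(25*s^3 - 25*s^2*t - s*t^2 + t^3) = (36*s^2 - t^2)/(25*s^2 - t^2)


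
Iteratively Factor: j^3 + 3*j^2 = (j)*(j^2 + 3*j) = j^2*(j + 3)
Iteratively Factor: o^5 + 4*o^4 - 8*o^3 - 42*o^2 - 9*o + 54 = (o + 3)*(o^4 + o^3 - 11*o^2 - 9*o + 18) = (o - 1)*(o + 3)*(o^3 + 2*o^2 - 9*o - 18) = (o - 1)*(o + 3)^2*(o^2 - o - 6) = (o - 3)*(o - 1)*(o + 3)^2*(o + 2)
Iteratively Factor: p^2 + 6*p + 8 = (p + 2)*(p + 4)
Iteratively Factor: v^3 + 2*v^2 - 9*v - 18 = (v + 2)*(v^2 - 9) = (v + 2)*(v + 3)*(v - 3)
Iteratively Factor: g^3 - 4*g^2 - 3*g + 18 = (g + 2)*(g^2 - 6*g + 9) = (g - 3)*(g + 2)*(g - 3)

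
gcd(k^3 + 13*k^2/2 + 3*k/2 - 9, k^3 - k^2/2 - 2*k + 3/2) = k^2 + k/2 - 3/2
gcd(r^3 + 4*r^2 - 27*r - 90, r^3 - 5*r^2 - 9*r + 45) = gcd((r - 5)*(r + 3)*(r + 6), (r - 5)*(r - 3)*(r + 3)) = r^2 - 2*r - 15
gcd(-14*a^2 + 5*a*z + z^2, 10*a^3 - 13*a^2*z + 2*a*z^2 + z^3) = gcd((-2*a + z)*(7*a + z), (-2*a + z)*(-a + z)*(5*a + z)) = -2*a + z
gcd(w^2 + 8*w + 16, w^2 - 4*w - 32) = w + 4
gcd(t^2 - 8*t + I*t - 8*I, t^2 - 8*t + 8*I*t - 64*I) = t - 8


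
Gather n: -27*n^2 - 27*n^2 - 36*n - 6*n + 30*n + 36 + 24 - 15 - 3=-54*n^2 - 12*n + 42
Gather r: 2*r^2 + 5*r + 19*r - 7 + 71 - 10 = 2*r^2 + 24*r + 54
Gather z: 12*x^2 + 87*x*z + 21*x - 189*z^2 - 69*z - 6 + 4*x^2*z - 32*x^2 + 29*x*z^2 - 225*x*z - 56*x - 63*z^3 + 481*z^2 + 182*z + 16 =-20*x^2 - 35*x - 63*z^3 + z^2*(29*x + 292) + z*(4*x^2 - 138*x + 113) + 10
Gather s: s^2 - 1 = s^2 - 1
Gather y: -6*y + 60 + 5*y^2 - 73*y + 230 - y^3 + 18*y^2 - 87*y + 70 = -y^3 + 23*y^2 - 166*y + 360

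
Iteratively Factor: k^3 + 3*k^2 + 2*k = (k + 1)*(k^2 + 2*k) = (k + 1)*(k + 2)*(k)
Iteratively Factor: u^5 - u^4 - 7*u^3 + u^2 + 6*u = (u - 1)*(u^4 - 7*u^2 - 6*u) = (u - 3)*(u - 1)*(u^3 + 3*u^2 + 2*u) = (u - 3)*(u - 1)*(u + 2)*(u^2 + u) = u*(u - 3)*(u - 1)*(u + 2)*(u + 1)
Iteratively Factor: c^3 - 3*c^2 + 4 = (c - 2)*(c^2 - c - 2) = (c - 2)*(c + 1)*(c - 2)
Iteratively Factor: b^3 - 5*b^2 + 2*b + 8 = (b + 1)*(b^2 - 6*b + 8) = (b - 4)*(b + 1)*(b - 2)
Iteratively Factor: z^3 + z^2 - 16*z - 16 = (z - 4)*(z^2 + 5*z + 4) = (z - 4)*(z + 1)*(z + 4)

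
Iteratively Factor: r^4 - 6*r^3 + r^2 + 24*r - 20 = (r + 2)*(r^3 - 8*r^2 + 17*r - 10) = (r - 1)*(r + 2)*(r^2 - 7*r + 10) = (r - 2)*(r - 1)*(r + 2)*(r - 5)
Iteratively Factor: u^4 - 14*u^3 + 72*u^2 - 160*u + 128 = (u - 4)*(u^3 - 10*u^2 + 32*u - 32) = (u - 4)^2*(u^2 - 6*u + 8) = (u - 4)^3*(u - 2)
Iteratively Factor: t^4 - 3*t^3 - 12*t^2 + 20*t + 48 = (t + 2)*(t^3 - 5*t^2 - 2*t + 24) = (t - 4)*(t + 2)*(t^2 - t - 6) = (t - 4)*(t - 3)*(t + 2)*(t + 2)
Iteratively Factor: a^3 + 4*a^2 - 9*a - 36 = (a - 3)*(a^2 + 7*a + 12) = (a - 3)*(a + 3)*(a + 4)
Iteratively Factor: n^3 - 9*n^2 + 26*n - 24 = (n - 2)*(n^2 - 7*n + 12) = (n - 3)*(n - 2)*(n - 4)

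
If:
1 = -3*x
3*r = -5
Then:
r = -5/3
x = -1/3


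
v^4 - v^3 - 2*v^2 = v^2*(v - 2)*(v + 1)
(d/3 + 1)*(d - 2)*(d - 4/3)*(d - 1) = d^4/3 - 4*d^3/9 - 7*d^2/3 + 46*d/9 - 8/3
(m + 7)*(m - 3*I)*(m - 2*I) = m^3 + 7*m^2 - 5*I*m^2 - 6*m - 35*I*m - 42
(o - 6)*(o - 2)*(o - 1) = o^3 - 9*o^2 + 20*o - 12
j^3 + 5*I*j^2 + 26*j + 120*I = (j - 5*I)*(j + 4*I)*(j + 6*I)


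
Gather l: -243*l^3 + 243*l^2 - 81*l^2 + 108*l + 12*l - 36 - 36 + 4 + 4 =-243*l^3 + 162*l^2 + 120*l - 64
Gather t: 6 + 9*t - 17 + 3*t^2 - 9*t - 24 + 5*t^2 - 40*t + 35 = 8*t^2 - 40*t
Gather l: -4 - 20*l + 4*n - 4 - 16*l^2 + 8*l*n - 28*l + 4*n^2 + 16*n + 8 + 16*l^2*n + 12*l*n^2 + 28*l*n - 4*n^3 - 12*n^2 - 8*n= l^2*(16*n - 16) + l*(12*n^2 + 36*n - 48) - 4*n^3 - 8*n^2 + 12*n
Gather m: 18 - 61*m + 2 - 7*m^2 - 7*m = -7*m^2 - 68*m + 20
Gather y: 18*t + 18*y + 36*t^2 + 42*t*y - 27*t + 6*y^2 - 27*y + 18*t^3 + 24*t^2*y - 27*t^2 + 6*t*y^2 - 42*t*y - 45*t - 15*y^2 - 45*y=18*t^3 + 9*t^2 - 54*t + y^2*(6*t - 9) + y*(24*t^2 - 54)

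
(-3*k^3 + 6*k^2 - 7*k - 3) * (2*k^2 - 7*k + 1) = -6*k^5 + 33*k^4 - 59*k^3 + 49*k^2 + 14*k - 3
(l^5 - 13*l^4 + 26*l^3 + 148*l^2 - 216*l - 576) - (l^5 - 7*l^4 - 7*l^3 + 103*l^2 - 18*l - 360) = -6*l^4 + 33*l^3 + 45*l^2 - 198*l - 216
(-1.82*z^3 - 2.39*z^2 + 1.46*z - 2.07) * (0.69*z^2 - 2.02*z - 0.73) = -1.2558*z^5 + 2.0273*z^4 + 7.1638*z^3 - 2.6328*z^2 + 3.1156*z + 1.5111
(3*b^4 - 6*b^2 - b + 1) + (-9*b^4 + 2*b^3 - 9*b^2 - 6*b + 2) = -6*b^4 + 2*b^3 - 15*b^2 - 7*b + 3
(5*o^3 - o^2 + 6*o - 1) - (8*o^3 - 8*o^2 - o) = -3*o^3 + 7*o^2 + 7*o - 1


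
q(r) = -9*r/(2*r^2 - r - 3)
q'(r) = -9*r*(1 - 4*r)/(2*r^2 - r - 3)^2 - 9/(2*r^2 - r - 3)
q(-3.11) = 1.44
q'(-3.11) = 0.53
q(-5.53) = 0.78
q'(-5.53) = 0.14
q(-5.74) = 0.75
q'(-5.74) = 0.13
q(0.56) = 1.72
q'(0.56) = 3.80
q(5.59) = -0.93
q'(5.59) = 0.20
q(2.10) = -5.08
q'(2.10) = 7.69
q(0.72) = 2.42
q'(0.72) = 5.05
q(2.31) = -3.88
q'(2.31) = 4.28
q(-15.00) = 0.29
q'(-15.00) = 0.02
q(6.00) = -0.86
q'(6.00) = 0.17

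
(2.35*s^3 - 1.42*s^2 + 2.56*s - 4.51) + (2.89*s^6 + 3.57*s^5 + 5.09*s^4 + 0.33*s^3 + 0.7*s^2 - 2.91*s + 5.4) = 2.89*s^6 + 3.57*s^5 + 5.09*s^4 + 2.68*s^3 - 0.72*s^2 - 0.35*s + 0.890000000000001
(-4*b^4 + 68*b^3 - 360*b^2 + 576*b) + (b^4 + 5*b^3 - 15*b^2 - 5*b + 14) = -3*b^4 + 73*b^3 - 375*b^2 + 571*b + 14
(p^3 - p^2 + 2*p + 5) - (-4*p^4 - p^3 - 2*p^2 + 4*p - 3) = 4*p^4 + 2*p^3 + p^2 - 2*p + 8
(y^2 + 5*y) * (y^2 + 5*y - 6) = y^4 + 10*y^3 + 19*y^2 - 30*y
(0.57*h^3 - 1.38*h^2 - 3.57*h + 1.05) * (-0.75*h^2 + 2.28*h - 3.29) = -0.4275*h^5 + 2.3346*h^4 - 2.3442*h^3 - 4.3869*h^2 + 14.1393*h - 3.4545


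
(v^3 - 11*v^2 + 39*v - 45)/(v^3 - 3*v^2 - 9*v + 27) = (v - 5)/(v + 3)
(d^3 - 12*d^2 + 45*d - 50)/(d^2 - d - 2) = (d^2 - 10*d + 25)/(d + 1)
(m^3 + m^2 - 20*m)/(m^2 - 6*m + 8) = m*(m + 5)/(m - 2)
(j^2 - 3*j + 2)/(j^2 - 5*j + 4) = (j - 2)/(j - 4)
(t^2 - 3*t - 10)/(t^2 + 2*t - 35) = (t + 2)/(t + 7)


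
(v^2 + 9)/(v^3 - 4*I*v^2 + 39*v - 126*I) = (v + 3*I)/(v^2 - I*v + 42)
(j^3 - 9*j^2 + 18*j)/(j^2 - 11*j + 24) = j*(j - 6)/(j - 8)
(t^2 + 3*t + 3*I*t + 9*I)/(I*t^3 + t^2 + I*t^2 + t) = (-I*t^2 + 3*t*(1 - I) + 9)/(t*(t^2 + t*(1 - I) - I))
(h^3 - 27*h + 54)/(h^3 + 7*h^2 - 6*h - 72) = (h - 3)/(h + 4)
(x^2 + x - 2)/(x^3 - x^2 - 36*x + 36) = (x + 2)/(x^2 - 36)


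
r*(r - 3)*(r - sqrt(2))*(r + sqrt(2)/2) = r^4 - 3*r^3 - sqrt(2)*r^3/2 - r^2 + 3*sqrt(2)*r^2/2 + 3*r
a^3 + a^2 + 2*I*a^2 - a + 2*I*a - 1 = (a + 1)*(a + I)^2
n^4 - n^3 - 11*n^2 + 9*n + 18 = (n - 3)*(n - 2)*(n + 1)*(n + 3)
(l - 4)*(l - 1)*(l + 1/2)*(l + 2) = l^4 - 5*l^3/2 - 15*l^2/2 + 5*l + 4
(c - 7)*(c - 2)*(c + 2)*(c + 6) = c^4 - c^3 - 46*c^2 + 4*c + 168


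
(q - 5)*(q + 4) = q^2 - q - 20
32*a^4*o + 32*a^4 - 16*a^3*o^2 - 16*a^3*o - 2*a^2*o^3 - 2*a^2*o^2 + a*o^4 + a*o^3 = (-4*a + o)*(-2*a + o)*(4*a + o)*(a*o + a)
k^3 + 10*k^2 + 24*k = k*(k + 4)*(k + 6)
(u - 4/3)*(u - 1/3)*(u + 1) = u^3 - 2*u^2/3 - 11*u/9 + 4/9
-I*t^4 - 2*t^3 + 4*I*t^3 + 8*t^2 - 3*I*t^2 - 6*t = t*(t - 3)*(t - 2*I)*(-I*t + I)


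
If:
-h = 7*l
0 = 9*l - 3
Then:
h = -7/3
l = 1/3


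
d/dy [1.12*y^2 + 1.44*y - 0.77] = 2.24*y + 1.44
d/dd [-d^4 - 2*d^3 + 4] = d^2*(-4*d - 6)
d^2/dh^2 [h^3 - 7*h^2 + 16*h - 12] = 6*h - 14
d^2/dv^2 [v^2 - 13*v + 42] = 2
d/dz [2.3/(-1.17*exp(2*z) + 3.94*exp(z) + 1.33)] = (5.382*exp(z) - 9.062)*exp(z)/(-1.17*exp(2*z) + 3.94*exp(z) + 1.33)^2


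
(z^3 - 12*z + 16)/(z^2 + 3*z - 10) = (z^2 + 2*z - 8)/(z + 5)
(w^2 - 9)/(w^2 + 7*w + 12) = (w - 3)/(w + 4)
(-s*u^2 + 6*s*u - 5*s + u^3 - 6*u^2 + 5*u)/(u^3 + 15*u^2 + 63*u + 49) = (-s*u^2 + 6*s*u - 5*s + u^3 - 6*u^2 + 5*u)/(u^3 + 15*u^2 + 63*u + 49)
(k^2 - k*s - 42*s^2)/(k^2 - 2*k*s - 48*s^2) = (-k + 7*s)/(-k + 8*s)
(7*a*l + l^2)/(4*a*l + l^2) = (7*a + l)/(4*a + l)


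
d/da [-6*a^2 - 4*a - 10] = -12*a - 4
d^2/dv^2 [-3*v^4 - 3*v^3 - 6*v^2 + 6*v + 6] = -36*v^2 - 18*v - 12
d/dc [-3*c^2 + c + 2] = 1 - 6*c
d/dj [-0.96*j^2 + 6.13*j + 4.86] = 6.13 - 1.92*j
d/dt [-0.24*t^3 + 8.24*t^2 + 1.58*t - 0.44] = -0.72*t^2 + 16.48*t + 1.58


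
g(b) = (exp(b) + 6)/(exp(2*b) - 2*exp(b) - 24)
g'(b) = (exp(b) + 6)*(-2*exp(2*b) + 2*exp(b))/(exp(2*b) - 2*exp(b) - 24)^2 + exp(b)/(exp(2*b) - 2*exp(b) - 24)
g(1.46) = -0.73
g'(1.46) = -1.79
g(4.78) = 0.01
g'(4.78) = -0.01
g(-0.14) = -0.27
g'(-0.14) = -0.03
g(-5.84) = -0.25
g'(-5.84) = -0.00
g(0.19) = -0.29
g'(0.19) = -0.05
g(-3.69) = -0.25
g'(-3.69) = -0.00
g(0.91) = -0.37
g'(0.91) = -0.23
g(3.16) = 0.06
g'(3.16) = -0.09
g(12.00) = 0.00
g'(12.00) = 0.00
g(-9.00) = -0.25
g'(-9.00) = 0.00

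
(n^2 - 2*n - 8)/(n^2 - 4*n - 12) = (n - 4)/(n - 6)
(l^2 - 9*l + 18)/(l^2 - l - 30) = (l - 3)/(l + 5)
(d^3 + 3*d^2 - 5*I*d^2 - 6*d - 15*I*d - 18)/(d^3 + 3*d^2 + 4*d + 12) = (d - 3*I)/(d + 2*I)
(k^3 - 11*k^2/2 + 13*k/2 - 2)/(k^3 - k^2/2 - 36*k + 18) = (k^2 - 5*k + 4)/(k^2 - 36)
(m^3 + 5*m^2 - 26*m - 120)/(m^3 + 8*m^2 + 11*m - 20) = (m^2 + m - 30)/(m^2 + 4*m - 5)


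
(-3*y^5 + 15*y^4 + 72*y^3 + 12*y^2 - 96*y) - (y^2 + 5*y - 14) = -3*y^5 + 15*y^4 + 72*y^3 + 11*y^2 - 101*y + 14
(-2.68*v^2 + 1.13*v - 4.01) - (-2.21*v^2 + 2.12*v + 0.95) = -0.47*v^2 - 0.99*v - 4.96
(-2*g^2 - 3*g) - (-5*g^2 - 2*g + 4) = 3*g^2 - g - 4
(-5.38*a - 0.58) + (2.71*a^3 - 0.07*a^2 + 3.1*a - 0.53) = 2.71*a^3 - 0.07*a^2 - 2.28*a - 1.11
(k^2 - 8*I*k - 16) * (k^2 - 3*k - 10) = k^4 - 3*k^3 - 8*I*k^3 - 26*k^2 + 24*I*k^2 + 48*k + 80*I*k + 160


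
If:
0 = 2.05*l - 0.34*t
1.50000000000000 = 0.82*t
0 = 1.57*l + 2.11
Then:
No Solution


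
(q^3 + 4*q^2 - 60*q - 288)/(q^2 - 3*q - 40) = (q^2 + 12*q + 36)/(q + 5)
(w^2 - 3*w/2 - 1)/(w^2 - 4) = (w + 1/2)/(w + 2)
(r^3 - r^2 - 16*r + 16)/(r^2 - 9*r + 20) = (r^2 + 3*r - 4)/(r - 5)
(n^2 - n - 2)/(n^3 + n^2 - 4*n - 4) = 1/(n + 2)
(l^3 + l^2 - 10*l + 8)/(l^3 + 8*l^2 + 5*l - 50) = (l^2 + 3*l - 4)/(l^2 + 10*l + 25)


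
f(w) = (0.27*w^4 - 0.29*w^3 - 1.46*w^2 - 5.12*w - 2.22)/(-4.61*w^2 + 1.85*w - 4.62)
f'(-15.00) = 1.79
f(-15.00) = -13.46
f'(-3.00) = 0.32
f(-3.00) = -0.57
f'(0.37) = 1.05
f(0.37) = 0.95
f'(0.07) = 1.33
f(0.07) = 0.57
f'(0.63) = 0.47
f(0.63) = 1.15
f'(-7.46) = 0.89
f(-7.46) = -3.31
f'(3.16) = -0.45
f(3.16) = 0.34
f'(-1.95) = 0.17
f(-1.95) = -0.32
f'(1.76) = -0.41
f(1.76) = 0.94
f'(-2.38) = 0.23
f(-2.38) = -0.41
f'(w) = (9.22*w - 1.85)*(0.27*w^4 - 0.29*w^3 - 1.46*w^2 - 5.12*w - 2.22)/(-4.61*w^2 + 1.85*w - 4.62)^2 + (1.08*w^3 - 0.87*w^2 - 2.92*w - 5.12)/(-4.61*w^2 + 1.85*w - 4.62)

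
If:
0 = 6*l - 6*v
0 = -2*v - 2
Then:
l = -1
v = -1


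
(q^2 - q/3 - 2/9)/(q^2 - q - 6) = (-q^2 + q/3 + 2/9)/(-q^2 + q + 6)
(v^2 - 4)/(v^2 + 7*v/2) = 2*(v^2 - 4)/(v*(2*v + 7))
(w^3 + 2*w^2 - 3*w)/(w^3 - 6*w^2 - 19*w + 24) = w/(w - 8)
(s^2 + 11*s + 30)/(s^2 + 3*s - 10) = (s + 6)/(s - 2)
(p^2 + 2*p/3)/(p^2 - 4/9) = 3*p/(3*p - 2)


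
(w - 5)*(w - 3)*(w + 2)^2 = w^4 - 4*w^3 - 13*w^2 + 28*w + 60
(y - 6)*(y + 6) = y^2 - 36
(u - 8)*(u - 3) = u^2 - 11*u + 24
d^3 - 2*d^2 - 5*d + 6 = (d - 3)*(d - 1)*(d + 2)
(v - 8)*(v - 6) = v^2 - 14*v + 48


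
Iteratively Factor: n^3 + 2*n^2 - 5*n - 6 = (n + 3)*(n^2 - n - 2) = (n + 1)*(n + 3)*(n - 2)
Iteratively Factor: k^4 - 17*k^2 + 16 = (k + 1)*(k^3 - k^2 - 16*k + 16) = (k + 1)*(k + 4)*(k^2 - 5*k + 4) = (k - 4)*(k + 1)*(k + 4)*(k - 1)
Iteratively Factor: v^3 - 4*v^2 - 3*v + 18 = (v + 2)*(v^2 - 6*v + 9) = (v - 3)*(v + 2)*(v - 3)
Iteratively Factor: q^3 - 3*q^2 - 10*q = (q - 5)*(q^2 + 2*q) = (q - 5)*(q + 2)*(q)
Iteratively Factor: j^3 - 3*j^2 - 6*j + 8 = (j - 4)*(j^2 + j - 2) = (j - 4)*(j + 2)*(j - 1)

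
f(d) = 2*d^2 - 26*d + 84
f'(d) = 4*d - 26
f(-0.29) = 91.71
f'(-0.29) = -27.16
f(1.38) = 51.93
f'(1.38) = -20.48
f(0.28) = 76.88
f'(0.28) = -24.88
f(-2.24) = 152.28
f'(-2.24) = -34.96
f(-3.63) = 204.73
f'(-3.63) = -40.52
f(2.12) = 37.87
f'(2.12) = -17.52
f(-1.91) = 140.96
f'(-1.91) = -33.64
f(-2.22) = 151.58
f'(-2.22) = -34.88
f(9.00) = 12.00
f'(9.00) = 10.00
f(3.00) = 24.00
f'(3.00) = -14.00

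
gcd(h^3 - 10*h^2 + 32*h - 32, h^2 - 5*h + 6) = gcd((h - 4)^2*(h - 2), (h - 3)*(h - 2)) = h - 2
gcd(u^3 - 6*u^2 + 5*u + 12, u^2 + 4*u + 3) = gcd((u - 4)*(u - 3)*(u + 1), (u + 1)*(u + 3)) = u + 1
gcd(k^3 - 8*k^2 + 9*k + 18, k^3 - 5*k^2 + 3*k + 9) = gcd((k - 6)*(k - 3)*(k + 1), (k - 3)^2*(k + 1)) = k^2 - 2*k - 3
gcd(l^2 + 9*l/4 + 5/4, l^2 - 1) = l + 1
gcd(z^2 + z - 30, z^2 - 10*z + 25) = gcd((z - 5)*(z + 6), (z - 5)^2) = z - 5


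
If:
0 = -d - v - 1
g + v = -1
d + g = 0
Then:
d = 0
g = 0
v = -1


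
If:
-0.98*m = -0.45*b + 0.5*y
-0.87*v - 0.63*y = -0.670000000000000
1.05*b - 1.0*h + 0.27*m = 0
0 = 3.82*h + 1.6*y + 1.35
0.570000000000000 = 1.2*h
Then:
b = 0.17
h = 0.48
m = 1.09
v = 2.20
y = -1.98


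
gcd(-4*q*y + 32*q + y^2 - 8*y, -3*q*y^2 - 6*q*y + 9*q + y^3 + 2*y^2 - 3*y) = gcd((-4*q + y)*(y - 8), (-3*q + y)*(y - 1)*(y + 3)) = 1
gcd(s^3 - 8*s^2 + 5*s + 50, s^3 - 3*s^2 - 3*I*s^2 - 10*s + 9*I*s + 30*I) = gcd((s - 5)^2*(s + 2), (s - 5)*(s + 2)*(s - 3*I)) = s^2 - 3*s - 10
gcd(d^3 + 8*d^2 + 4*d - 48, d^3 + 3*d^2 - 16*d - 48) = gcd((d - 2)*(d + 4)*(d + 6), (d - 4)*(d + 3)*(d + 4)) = d + 4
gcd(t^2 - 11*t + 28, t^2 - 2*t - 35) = t - 7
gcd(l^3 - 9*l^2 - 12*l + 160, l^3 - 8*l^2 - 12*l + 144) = l + 4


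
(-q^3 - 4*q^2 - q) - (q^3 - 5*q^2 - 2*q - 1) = -2*q^3 + q^2 + q + 1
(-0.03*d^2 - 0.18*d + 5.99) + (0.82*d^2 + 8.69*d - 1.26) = 0.79*d^2 + 8.51*d + 4.73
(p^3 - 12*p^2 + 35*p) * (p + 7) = p^4 - 5*p^3 - 49*p^2 + 245*p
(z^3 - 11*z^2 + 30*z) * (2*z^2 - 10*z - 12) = 2*z^5 - 32*z^4 + 158*z^3 - 168*z^2 - 360*z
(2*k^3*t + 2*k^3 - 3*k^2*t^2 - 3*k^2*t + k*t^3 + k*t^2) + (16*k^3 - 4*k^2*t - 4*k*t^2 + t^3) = 2*k^3*t + 18*k^3 - 3*k^2*t^2 - 7*k^2*t + k*t^3 - 3*k*t^2 + t^3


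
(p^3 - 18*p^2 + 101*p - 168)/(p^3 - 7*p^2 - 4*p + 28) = (p^2 - 11*p + 24)/(p^2 - 4)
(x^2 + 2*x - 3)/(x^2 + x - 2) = (x + 3)/(x + 2)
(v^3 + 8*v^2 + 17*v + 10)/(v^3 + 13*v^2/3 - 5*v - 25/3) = 3*(v + 2)/(3*v - 5)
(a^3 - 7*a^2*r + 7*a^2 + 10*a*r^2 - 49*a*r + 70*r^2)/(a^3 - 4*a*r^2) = (a^2 - 5*a*r + 7*a - 35*r)/(a*(a + 2*r))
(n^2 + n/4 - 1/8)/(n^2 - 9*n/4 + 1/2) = (n + 1/2)/(n - 2)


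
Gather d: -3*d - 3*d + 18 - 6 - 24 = -6*d - 12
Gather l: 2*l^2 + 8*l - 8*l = 2*l^2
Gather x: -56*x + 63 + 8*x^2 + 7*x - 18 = 8*x^2 - 49*x + 45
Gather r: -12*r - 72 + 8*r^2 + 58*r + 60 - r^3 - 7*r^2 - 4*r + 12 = -r^3 + r^2 + 42*r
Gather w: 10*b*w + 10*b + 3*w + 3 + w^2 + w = 10*b + w^2 + w*(10*b + 4) + 3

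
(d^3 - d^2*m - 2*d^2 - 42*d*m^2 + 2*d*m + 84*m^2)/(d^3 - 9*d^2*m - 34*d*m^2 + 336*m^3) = (d - 2)/(d - 8*m)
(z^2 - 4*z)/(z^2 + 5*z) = (z - 4)/(z + 5)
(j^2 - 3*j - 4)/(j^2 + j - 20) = (j + 1)/(j + 5)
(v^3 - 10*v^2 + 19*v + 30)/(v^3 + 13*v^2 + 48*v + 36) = (v^2 - 11*v + 30)/(v^2 + 12*v + 36)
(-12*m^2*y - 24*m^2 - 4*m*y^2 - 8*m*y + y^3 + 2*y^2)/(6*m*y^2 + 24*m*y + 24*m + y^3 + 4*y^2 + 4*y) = (-12*m^2 - 4*m*y + y^2)/(6*m*y + 12*m + y^2 + 2*y)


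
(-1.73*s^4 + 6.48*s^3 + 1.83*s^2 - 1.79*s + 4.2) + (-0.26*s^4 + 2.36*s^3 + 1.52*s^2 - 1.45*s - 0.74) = -1.99*s^4 + 8.84*s^3 + 3.35*s^2 - 3.24*s + 3.46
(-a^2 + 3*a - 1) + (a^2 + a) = 4*a - 1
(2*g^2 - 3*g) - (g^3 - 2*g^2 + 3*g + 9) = -g^3 + 4*g^2 - 6*g - 9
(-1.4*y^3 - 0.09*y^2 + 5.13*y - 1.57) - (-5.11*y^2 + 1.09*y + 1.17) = -1.4*y^3 + 5.02*y^2 + 4.04*y - 2.74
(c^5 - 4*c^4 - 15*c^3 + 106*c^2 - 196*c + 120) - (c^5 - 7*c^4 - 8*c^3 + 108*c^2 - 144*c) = 3*c^4 - 7*c^3 - 2*c^2 - 52*c + 120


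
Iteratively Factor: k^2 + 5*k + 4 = (k + 1)*(k + 4)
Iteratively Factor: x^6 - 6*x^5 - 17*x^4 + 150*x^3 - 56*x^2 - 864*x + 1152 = (x - 4)*(x^5 - 2*x^4 - 25*x^3 + 50*x^2 + 144*x - 288) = (x - 4)*(x + 3)*(x^4 - 5*x^3 - 10*x^2 + 80*x - 96) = (x - 4)*(x - 3)*(x + 3)*(x^3 - 2*x^2 - 16*x + 32) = (x - 4)^2*(x - 3)*(x + 3)*(x^2 + 2*x - 8) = (x - 4)^2*(x - 3)*(x - 2)*(x + 3)*(x + 4)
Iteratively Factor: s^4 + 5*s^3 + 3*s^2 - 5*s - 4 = (s + 1)*(s^3 + 4*s^2 - s - 4) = (s + 1)^2*(s^2 + 3*s - 4) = (s - 1)*(s + 1)^2*(s + 4)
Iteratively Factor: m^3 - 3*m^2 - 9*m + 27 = (m - 3)*(m^2 - 9) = (m - 3)*(m + 3)*(m - 3)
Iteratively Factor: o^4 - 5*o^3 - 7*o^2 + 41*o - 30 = (o - 2)*(o^3 - 3*o^2 - 13*o + 15) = (o - 5)*(o - 2)*(o^2 + 2*o - 3) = (o - 5)*(o - 2)*(o - 1)*(o + 3)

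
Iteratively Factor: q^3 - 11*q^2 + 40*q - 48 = (q - 4)*(q^2 - 7*q + 12) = (q - 4)*(q - 3)*(q - 4)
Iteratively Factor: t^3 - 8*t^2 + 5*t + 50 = (t + 2)*(t^2 - 10*t + 25) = (t - 5)*(t + 2)*(t - 5)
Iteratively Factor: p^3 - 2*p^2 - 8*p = (p + 2)*(p^2 - 4*p) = (p - 4)*(p + 2)*(p)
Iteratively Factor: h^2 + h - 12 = (h - 3)*(h + 4)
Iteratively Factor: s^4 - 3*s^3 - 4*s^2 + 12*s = (s + 2)*(s^3 - 5*s^2 + 6*s) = s*(s + 2)*(s^2 - 5*s + 6) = s*(s - 2)*(s + 2)*(s - 3)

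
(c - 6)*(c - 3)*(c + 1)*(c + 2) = c^4 - 6*c^3 - 7*c^2 + 36*c + 36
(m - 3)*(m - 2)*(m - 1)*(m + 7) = m^4 + m^3 - 31*m^2 + 71*m - 42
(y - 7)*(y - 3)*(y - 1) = y^3 - 11*y^2 + 31*y - 21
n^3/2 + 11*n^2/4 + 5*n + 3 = (n/2 + 1)*(n + 3/2)*(n + 2)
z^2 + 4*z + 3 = (z + 1)*(z + 3)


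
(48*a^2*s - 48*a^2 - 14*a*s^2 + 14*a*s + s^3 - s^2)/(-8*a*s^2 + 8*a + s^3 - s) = (-6*a + s)/(s + 1)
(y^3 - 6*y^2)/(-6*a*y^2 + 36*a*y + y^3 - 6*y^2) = y/(-6*a + y)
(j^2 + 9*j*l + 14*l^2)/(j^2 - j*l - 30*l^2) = (j^2 + 9*j*l + 14*l^2)/(j^2 - j*l - 30*l^2)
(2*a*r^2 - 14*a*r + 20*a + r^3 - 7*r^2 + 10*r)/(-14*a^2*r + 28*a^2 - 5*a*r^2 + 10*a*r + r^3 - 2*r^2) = (r - 5)/(-7*a + r)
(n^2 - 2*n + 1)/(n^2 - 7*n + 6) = (n - 1)/(n - 6)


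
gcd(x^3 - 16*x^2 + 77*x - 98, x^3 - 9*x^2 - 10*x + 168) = x - 7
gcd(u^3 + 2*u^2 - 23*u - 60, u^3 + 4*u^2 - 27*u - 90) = u^2 - 2*u - 15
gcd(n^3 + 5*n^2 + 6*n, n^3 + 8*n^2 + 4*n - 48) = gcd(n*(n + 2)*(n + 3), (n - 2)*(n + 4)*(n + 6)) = 1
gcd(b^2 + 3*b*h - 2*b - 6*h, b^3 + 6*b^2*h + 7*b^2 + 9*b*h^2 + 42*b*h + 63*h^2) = b + 3*h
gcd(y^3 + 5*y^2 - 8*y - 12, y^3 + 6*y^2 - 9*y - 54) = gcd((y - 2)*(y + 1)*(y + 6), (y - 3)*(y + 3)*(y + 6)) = y + 6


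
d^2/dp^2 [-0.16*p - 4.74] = 0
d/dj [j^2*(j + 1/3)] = j*(9*j + 2)/3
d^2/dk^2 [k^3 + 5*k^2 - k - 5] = 6*k + 10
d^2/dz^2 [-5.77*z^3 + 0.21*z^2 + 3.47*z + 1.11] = 0.42 - 34.62*z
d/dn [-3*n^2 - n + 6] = -6*n - 1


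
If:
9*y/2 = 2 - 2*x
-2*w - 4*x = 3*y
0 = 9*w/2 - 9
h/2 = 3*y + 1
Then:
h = 10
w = 2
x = -2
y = 4/3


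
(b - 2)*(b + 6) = b^2 + 4*b - 12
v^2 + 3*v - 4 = (v - 1)*(v + 4)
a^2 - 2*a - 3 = (a - 3)*(a + 1)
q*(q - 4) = q^2 - 4*q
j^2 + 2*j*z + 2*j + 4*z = (j + 2)*(j + 2*z)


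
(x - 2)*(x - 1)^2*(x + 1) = x^4 - 3*x^3 + x^2 + 3*x - 2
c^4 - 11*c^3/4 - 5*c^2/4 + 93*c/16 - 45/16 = (c - 5/2)*(c - 1)*(c - 3/4)*(c + 3/2)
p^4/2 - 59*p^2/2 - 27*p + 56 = (p/2 + 1)*(p - 8)*(p - 1)*(p + 7)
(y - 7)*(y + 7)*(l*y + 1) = l*y^3 - 49*l*y + y^2 - 49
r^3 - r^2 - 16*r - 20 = (r - 5)*(r + 2)^2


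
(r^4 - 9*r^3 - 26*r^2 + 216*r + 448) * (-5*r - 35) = -5*r^5 + 10*r^4 + 445*r^3 - 170*r^2 - 9800*r - 15680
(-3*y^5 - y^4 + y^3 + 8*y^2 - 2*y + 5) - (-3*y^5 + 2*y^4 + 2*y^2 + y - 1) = -3*y^4 + y^3 + 6*y^2 - 3*y + 6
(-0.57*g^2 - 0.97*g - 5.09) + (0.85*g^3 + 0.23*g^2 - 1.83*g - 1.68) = 0.85*g^3 - 0.34*g^2 - 2.8*g - 6.77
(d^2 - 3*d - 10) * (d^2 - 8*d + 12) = d^4 - 11*d^3 + 26*d^2 + 44*d - 120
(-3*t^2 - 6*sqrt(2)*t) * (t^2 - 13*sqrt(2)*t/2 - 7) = -3*t^4 + 27*sqrt(2)*t^3/2 + 99*t^2 + 42*sqrt(2)*t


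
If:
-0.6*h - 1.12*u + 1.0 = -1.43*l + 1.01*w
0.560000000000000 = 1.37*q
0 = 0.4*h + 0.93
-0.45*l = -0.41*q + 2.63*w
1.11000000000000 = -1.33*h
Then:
No Solution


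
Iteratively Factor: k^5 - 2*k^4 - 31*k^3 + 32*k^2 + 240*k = (k)*(k^4 - 2*k^3 - 31*k^2 + 32*k + 240) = k*(k + 4)*(k^3 - 6*k^2 - 7*k + 60) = k*(k - 4)*(k + 4)*(k^2 - 2*k - 15) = k*(k - 5)*(k - 4)*(k + 4)*(k + 3)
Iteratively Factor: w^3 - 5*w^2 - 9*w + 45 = (w - 5)*(w^2 - 9) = (w - 5)*(w + 3)*(w - 3)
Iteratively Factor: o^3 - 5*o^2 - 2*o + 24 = (o - 3)*(o^2 - 2*o - 8) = (o - 3)*(o + 2)*(o - 4)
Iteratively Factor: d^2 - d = (d)*(d - 1)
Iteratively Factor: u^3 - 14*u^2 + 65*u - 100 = (u - 5)*(u^2 - 9*u + 20) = (u - 5)^2*(u - 4)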